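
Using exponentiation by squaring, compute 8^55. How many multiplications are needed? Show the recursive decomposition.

Computing 8^55 by squaring (build up from 8^1; each line after the first costs one multiplication):

8^1 = 8
8^2 = (8^1)^2 = 8^2 = 64
8^3 = 8 * 8^2 = 8 * 64 = 512
8^6 = (8^3)^2 = 512^2 = 262144
8^12 = (8^6)^2 = 262144^2 = 68719476736
8^13 = 8 * 8^12 = 8 * 68719476736 = 549755813888
8^26 = (8^13)^2 = 549755813888^2 = 302231454903657293676544
8^27 = 8 * 8^26 = 8 * 302231454903657293676544 = 2417851639229258349412352
8^54 = (8^27)^2 = 2417851639229258349412352^2 = 5846006549323611672814739330865132078623730171904
8^55 = 8 * 8^54 = 8 * 5846006549323611672814739330865132078623730171904 = 46768052394588893382517914646921056628989841375232

Result: 46768052394588893382517914646921056628989841375232
Multiplications needed: 9 (9 lines after 8^1)

8^55 = 46768052394588893382517914646921056628989841375232. Using exponentiation by squaring, this requires 9 multiplications. The key idea: if the exponent is even, square the half-power; if odd, multiply by the base once.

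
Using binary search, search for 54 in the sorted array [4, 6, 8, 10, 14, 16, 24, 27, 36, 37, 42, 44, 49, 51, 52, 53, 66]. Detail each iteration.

Binary search for 54 in [4, 6, 8, 10, 14, 16, 24, 27, 36, 37, 42, 44, 49, 51, 52, 53, 66]:

lo=0, hi=16, mid=8, arr[mid]=36 -> 36 < 54, search right half
lo=9, hi=16, mid=12, arr[mid]=49 -> 49 < 54, search right half
lo=13, hi=16, mid=14, arr[mid]=52 -> 52 < 54, search right half
lo=15, hi=16, mid=15, arr[mid]=53 -> 53 < 54, search right half
lo=16, hi=16, mid=16, arr[mid]=66 -> 66 > 54, search left half
lo=16 > hi=15, target 54 not found

Binary search determines that 54 is not in the array after 5 comparisons. The search space was exhausted without finding the target.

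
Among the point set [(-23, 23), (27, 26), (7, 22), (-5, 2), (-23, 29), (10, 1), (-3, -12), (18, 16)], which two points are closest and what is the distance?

Computing all pairwise distances among 8 points:

d((-23, 23), (27, 26)) = 50.0899
d((-23, 23), (7, 22)) = 30.0167
d((-23, 23), (-5, 2)) = 27.6586
d((-23, 23), (-23, 29)) = 6.0 <-- minimum
d((-23, 23), (10, 1)) = 39.6611
d((-23, 23), (-3, -12)) = 40.3113
d((-23, 23), (18, 16)) = 41.5933
d((27, 26), (7, 22)) = 20.3961
d((27, 26), (-5, 2)) = 40.0
d((27, 26), (-23, 29)) = 50.0899
d((27, 26), (10, 1)) = 30.2324
d((27, 26), (-3, -12)) = 48.4149
d((27, 26), (18, 16)) = 13.4536
d((7, 22), (-5, 2)) = 23.3238
d((7, 22), (-23, 29)) = 30.8058
d((7, 22), (10, 1)) = 21.2132
d((7, 22), (-3, -12)) = 35.4401
d((7, 22), (18, 16)) = 12.53
d((-5, 2), (-23, 29)) = 32.45
d((-5, 2), (10, 1)) = 15.0333
d((-5, 2), (-3, -12)) = 14.1421
d((-5, 2), (18, 16)) = 26.9258
d((-23, 29), (10, 1)) = 43.2782
d((-23, 29), (-3, -12)) = 45.618
d((-23, 29), (18, 16)) = 43.0116
d((10, 1), (-3, -12)) = 18.3848
d((10, 1), (18, 16)) = 17.0
d((-3, -12), (18, 16)) = 35.0

Closest pair: (-23, 23) and (-23, 29) with distance 6.0

The closest pair is (-23, 23) and (-23, 29) with Euclidean distance 6.0. For 8 points, brute-force pairwise comparison is shown above. For large n, the divide-and-conquer algorithm (sort by x, recurse on halves, check the dividing strip) achieves O(n log n).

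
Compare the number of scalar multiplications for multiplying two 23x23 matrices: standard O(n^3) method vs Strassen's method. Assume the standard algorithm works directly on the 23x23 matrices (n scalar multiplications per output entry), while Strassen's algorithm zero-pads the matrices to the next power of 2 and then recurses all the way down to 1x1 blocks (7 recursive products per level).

Matrix multiplication for 23x23 matrices:

Strassen's algorithm requires power-of-2 dimensions. Pad 23x23 to 32x32 (next power of 2).

Standard algorithm: 23^3 = 12167 multiplications
Strassen's algorithm: 7^(log2(32)) = 7^5 = 16807 multiplications
Difference: 12167 - 16807 = -4640 (Strassen uses MORE here due to padding overhead — for small or just-over-power-of-2 n, padding can outweigh the per-level savings)

Standard: 12167 multiplications (23^3). Strassen: 16807 multiplications (7^5, after padding to 32x32). Strassen reduces 8 recursive multiplications to 7 at each level.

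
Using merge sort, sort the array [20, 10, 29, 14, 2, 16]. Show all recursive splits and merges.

Merge sort trace:

Split: [20, 10, 29, 14, 2, 16] -> [20, 10, 29] and [14, 2, 16]
  Split: [20, 10, 29] -> [20] and [10, 29]
    Split: [10, 29] -> [10] and [29]
    Merge: [10] + [29] -> [10, 29]
  Merge: [20] + [10, 29] -> [10, 20, 29]
  Split: [14, 2, 16] -> [14] and [2, 16]
    Split: [2, 16] -> [2] and [16]
    Merge: [2] + [16] -> [2, 16]
  Merge: [14] + [2, 16] -> [2, 14, 16]
Merge: [10, 20, 29] + [2, 14, 16] -> [2, 10, 14, 16, 20, 29]

Final sorted array: [2, 10, 14, 16, 20, 29]

The merge sort proceeds by recursively splitting the array and merging sorted halves.
After all merges, the sorted array is [2, 10, 14, 16, 20, 29].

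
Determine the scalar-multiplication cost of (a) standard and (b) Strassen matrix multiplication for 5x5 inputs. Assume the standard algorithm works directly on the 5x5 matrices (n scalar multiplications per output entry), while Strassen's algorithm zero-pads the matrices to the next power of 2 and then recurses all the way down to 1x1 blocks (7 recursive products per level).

Matrix multiplication for 5x5 matrices:

Strassen's algorithm requires power-of-2 dimensions. Pad 5x5 to 8x8 (next power of 2).

Standard algorithm: 5^3 = 125 multiplications
Strassen's algorithm: 7^(log2(8)) = 7^3 = 343 multiplications
Difference: 125 - 343 = -218 (Strassen uses MORE here due to padding overhead — for small or just-over-power-of-2 n, padding can outweigh the per-level savings)

Standard: 125 multiplications (5^3). Strassen: 343 multiplications (7^3, after padding to 8x8). Strassen reduces 8 recursive multiplications to 7 at each level.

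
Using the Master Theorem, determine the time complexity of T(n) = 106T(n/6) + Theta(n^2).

Master Theorem for T(n) = 106T(n/6) + O(n^2):

a = 106, b = 6, c = 2
log_b(a) = log_6(106) = 2.6027

Case 1: c = 2 < log_6(106) = 2.6027
T(n) = O(n^(log_6 106))

For T(n) = 106T(n/6) + O(n^2): log_6(106) = 2.6027. This is Case 1 of the Master Theorem (c < log_b(a), work dominated by leaves), giving O(n^(log_6 106)).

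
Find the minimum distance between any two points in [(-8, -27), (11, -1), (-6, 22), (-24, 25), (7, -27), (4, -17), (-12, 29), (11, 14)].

Computing all pairwise distances among 8 points:

d((-8, -27), (11, -1)) = 32.2025
d((-8, -27), (-6, 22)) = 49.0408
d((-8, -27), (-24, 25)) = 54.4059
d((-8, -27), (7, -27)) = 15.0
d((-8, -27), (4, -17)) = 15.6205
d((-8, -27), (-12, 29)) = 56.1427
d((-8, -27), (11, 14)) = 45.1885
d((11, -1), (-6, 22)) = 28.6007
d((11, -1), (-24, 25)) = 43.6005
d((11, -1), (7, -27)) = 26.3059
d((11, -1), (4, -17)) = 17.4642
d((11, -1), (-12, 29)) = 37.8021
d((11, -1), (11, 14)) = 15.0
d((-6, 22), (-24, 25)) = 18.2483
d((-6, 22), (7, -27)) = 50.6952
d((-6, 22), (4, -17)) = 40.2616
d((-6, 22), (-12, 29)) = 9.2195 <-- minimum
d((-6, 22), (11, 14)) = 18.7883
d((-24, 25), (7, -27)) = 60.5392
d((-24, 25), (4, -17)) = 50.4777
d((-24, 25), (-12, 29)) = 12.6491
d((-24, 25), (11, 14)) = 36.6879
d((7, -27), (4, -17)) = 10.4403
d((7, -27), (-12, 29)) = 59.1354
d((7, -27), (11, 14)) = 41.1947
d((4, -17), (-12, 29)) = 48.7032
d((4, -17), (11, 14)) = 31.7805
d((-12, 29), (11, 14)) = 27.4591

Closest pair: (-6, 22) and (-12, 29) with distance 9.2195

The closest pair is (-6, 22) and (-12, 29) with Euclidean distance 9.2195. For 8 points, brute-force pairwise comparison is shown above. For large n, the divide-and-conquer algorithm (sort by x, recurse on halves, check the dividing strip) achieves O(n log n).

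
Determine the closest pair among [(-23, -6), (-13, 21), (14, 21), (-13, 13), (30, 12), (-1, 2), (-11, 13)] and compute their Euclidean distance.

Computing all pairwise distances among 7 points:

d((-23, -6), (-13, 21)) = 28.7924
d((-23, -6), (14, 21)) = 45.8039
d((-23, -6), (-13, 13)) = 21.4709
d((-23, -6), (30, 12)) = 55.9732
d((-23, -6), (-1, 2)) = 23.4094
d((-23, -6), (-11, 13)) = 22.4722
d((-13, 21), (14, 21)) = 27.0
d((-13, 21), (-13, 13)) = 8.0
d((-13, 21), (30, 12)) = 43.9318
d((-13, 21), (-1, 2)) = 22.4722
d((-13, 21), (-11, 13)) = 8.2462
d((14, 21), (-13, 13)) = 28.1603
d((14, 21), (30, 12)) = 18.3576
d((14, 21), (-1, 2)) = 24.2074
d((14, 21), (-11, 13)) = 26.2488
d((-13, 13), (30, 12)) = 43.0116
d((-13, 13), (-1, 2)) = 16.2788
d((-13, 13), (-11, 13)) = 2.0 <-- minimum
d((30, 12), (-1, 2)) = 32.573
d((30, 12), (-11, 13)) = 41.0122
d((-1, 2), (-11, 13)) = 14.8661

Closest pair: (-13, 13) and (-11, 13) with distance 2.0

The closest pair is (-13, 13) and (-11, 13) with Euclidean distance 2.0. For 7 points, brute-force pairwise comparison is shown above. For large n, the divide-and-conquer algorithm (sort by x, recurse on halves, check the dividing strip) achieves O(n log n).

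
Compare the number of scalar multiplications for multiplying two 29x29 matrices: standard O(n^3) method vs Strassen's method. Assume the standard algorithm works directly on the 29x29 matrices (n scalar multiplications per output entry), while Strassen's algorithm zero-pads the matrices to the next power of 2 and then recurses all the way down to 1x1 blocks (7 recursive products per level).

Matrix multiplication for 29x29 matrices:

Strassen's algorithm requires power-of-2 dimensions. Pad 29x29 to 32x32 (next power of 2).

Standard algorithm: 29^3 = 24389 multiplications
Strassen's algorithm: 7^(log2(32)) = 7^5 = 16807 multiplications
Savings: 24389 - 16807 = 7582 multiplications

Standard: 24389 multiplications (29^3). Strassen: 16807 multiplications (7^5, after padding to 32x32). Strassen reduces 8 recursive multiplications to 7 at each level.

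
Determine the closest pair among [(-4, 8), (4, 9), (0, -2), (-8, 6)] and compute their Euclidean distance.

Computing all pairwise distances among 4 points:

d((-4, 8), (4, 9)) = 8.0623
d((-4, 8), (0, -2)) = 10.7703
d((-4, 8), (-8, 6)) = 4.4721 <-- minimum
d((4, 9), (0, -2)) = 11.7047
d((4, 9), (-8, 6)) = 12.3693
d((0, -2), (-8, 6)) = 11.3137

Closest pair: (-4, 8) and (-8, 6) with distance 4.4721

The closest pair is (-4, 8) and (-8, 6) with Euclidean distance 4.4721. For 4 points, brute-force pairwise comparison is shown above. For large n, the divide-and-conquer algorithm (sort by x, recurse on halves, check the dividing strip) achieves O(n log n).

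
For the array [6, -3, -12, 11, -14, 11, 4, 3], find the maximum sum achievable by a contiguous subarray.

Using Kadane's algorithm on [6, -3, -12, 11, -14, 11, 4, 3]:

Scanning through the array:
Position 1 (value -3): max_ending_here = 3, max_so_far = 6
Position 2 (value -12): max_ending_here = -9, max_so_far = 6
Position 3 (value 11): max_ending_here = 11, max_so_far = 11
Position 4 (value -14): max_ending_here = -3, max_so_far = 11
Position 5 (value 11): max_ending_here = 11, max_so_far = 11
Position 6 (value 4): max_ending_here = 15, max_so_far = 15
Position 7 (value 3): max_ending_here = 18, max_so_far = 18

Maximum subarray: [11, 4, 3]
Maximum sum: 18

The maximum subarray is [11, 4, 3] with sum 18. This subarray runs from index 5 to index 7.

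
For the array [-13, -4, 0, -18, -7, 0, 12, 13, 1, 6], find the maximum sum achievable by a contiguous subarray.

Using Kadane's algorithm on [-13, -4, 0, -18, -7, 0, 12, 13, 1, 6]:

Scanning through the array:
Position 1 (value -4): max_ending_here = -4, max_so_far = -4
Position 2 (value 0): max_ending_here = 0, max_so_far = 0
Position 3 (value -18): max_ending_here = -18, max_so_far = 0
Position 4 (value -7): max_ending_here = -7, max_so_far = 0
Position 5 (value 0): max_ending_here = 0, max_so_far = 0
Position 6 (value 12): max_ending_here = 12, max_so_far = 12
Position 7 (value 13): max_ending_here = 25, max_so_far = 25
Position 8 (value 1): max_ending_here = 26, max_so_far = 26
Position 9 (value 6): max_ending_here = 32, max_so_far = 32

Maximum subarray: [0, 12, 13, 1, 6]
Maximum sum: 32

The maximum subarray is [0, 12, 13, 1, 6] with sum 32. This subarray runs from index 5 to index 9.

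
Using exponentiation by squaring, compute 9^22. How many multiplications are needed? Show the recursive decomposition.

Computing 9^22 by squaring (build up from 9^1; each line after the first costs one multiplication):

9^1 = 9
9^2 = (9^1)^2 = 9^2 = 81
9^4 = (9^2)^2 = 81^2 = 6561
9^5 = 9 * 9^4 = 9 * 6561 = 59049
9^10 = (9^5)^2 = 59049^2 = 3486784401
9^11 = 9 * 9^10 = 9 * 3486784401 = 31381059609
9^22 = (9^11)^2 = 31381059609^2 = 984770902183611232881

Result: 984770902183611232881
Multiplications needed: 6 (6 lines after 9^1)

9^22 = 984770902183611232881. Using exponentiation by squaring, this requires 6 multiplications. The key idea: if the exponent is even, square the half-power; if odd, multiply by the base once.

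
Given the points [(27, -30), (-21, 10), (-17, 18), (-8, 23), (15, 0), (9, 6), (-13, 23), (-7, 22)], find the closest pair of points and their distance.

Computing all pairwise distances among 8 points:

d((27, -30), (-21, 10)) = 62.482
d((27, -30), (-17, 18)) = 65.1153
d((27, -30), (-8, 23)) = 63.5138
d((27, -30), (15, 0)) = 32.311
d((27, -30), (9, 6)) = 40.2492
d((27, -30), (-13, 23)) = 66.4003
d((27, -30), (-7, 22)) = 62.1289
d((-21, 10), (-17, 18)) = 8.9443
d((-21, 10), (-8, 23)) = 18.3848
d((-21, 10), (15, 0)) = 37.3631
d((-21, 10), (9, 6)) = 30.2655
d((-21, 10), (-13, 23)) = 15.2643
d((-21, 10), (-7, 22)) = 18.4391
d((-17, 18), (-8, 23)) = 10.2956
d((-17, 18), (15, 0)) = 36.7151
d((-17, 18), (9, 6)) = 28.6356
d((-17, 18), (-13, 23)) = 6.4031
d((-17, 18), (-7, 22)) = 10.7703
d((-8, 23), (15, 0)) = 32.5269
d((-8, 23), (9, 6)) = 24.0416
d((-8, 23), (-13, 23)) = 5.0
d((-8, 23), (-7, 22)) = 1.4142 <-- minimum
d((15, 0), (9, 6)) = 8.4853
d((15, 0), (-13, 23)) = 36.2353
d((15, 0), (-7, 22)) = 31.1127
d((9, 6), (-13, 23)) = 27.8029
d((9, 6), (-7, 22)) = 22.6274
d((-13, 23), (-7, 22)) = 6.0828

Closest pair: (-8, 23) and (-7, 22) with distance 1.4142

The closest pair is (-8, 23) and (-7, 22) with Euclidean distance 1.4142. For 8 points, brute-force pairwise comparison is shown above. For large n, the divide-and-conquer algorithm (sort by x, recurse on halves, check the dividing strip) achieves O(n log n).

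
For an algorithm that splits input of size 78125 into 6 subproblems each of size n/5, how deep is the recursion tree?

For divide and conquer with division factor 5:

Problem sizes at each level:
Level 0: 78125
Level 1: 15625
Level 2: 3125
Level 3: 625
Level 4: 125
Level 5: 25
Level 6: 5
Level 7: 1

The root is level 0 and the size-1 base case is level 7 (the tree spans levels 0 through 7, i.e. 8 levels counting the root), so the depth is the number of divisions: log_5(78125) = 7

The recursion tree depth is log_5(78125) = 7. At each level, the problem size is divided by 5, so it takes 7 divisions to reduce to a base case of size 1. The algorithm makes 6 recursive calls at each level.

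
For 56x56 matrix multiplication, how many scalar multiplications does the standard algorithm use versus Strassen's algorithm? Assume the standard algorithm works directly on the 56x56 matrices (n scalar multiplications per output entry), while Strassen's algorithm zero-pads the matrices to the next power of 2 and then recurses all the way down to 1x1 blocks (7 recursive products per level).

Matrix multiplication for 56x56 matrices:

Strassen's algorithm requires power-of-2 dimensions. Pad 56x56 to 64x64 (next power of 2).

Standard algorithm: 56^3 = 175616 multiplications
Strassen's algorithm: 7^(log2(64)) = 7^6 = 117649 multiplications
Savings: 175616 - 117649 = 57967 multiplications

Standard: 175616 multiplications (56^3). Strassen: 117649 multiplications (7^6, after padding to 64x64). Strassen reduces 8 recursive multiplications to 7 at each level.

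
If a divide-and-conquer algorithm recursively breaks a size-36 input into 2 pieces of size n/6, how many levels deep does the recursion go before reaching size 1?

For divide and conquer with division factor 6:

Problem sizes at each level:
Level 0: 36
Level 1: 6
Level 2: 1

The root is level 0 and the size-1 base case is level 2 (the tree spans levels 0 through 2, i.e. 3 levels counting the root), so the depth is the number of divisions: log_6(36) = 2

The recursion tree depth is log_6(36) = 2. At each level, the problem size is divided by 6, so it takes 2 divisions to reduce to a base case of size 1. The algorithm makes 2 recursive calls at each level.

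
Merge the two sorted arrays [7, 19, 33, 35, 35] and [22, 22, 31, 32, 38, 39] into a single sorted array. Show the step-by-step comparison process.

Merging process:

Compare 7 vs 22: take 7 from left. Merged: [7]
Compare 19 vs 22: take 19 from left. Merged: [7, 19]
Compare 33 vs 22: take 22 from right. Merged: [7, 19, 22]
Compare 33 vs 22: take 22 from right. Merged: [7, 19, 22, 22]
Compare 33 vs 31: take 31 from right. Merged: [7, 19, 22, 22, 31]
Compare 33 vs 32: take 32 from right. Merged: [7, 19, 22, 22, 31, 32]
Compare 33 vs 38: take 33 from left. Merged: [7, 19, 22, 22, 31, 32, 33]
Compare 35 vs 38: take 35 from left. Merged: [7, 19, 22, 22, 31, 32, 33, 35]
Compare 35 vs 38: take 35 from left. Merged: [7, 19, 22, 22, 31, 32, 33, 35, 35]
Append remaining from right: [38, 39]. Merged: [7, 19, 22, 22, 31, 32, 33, 35, 35, 38, 39]

Final merged array: [7, 19, 22, 22, 31, 32, 33, 35, 35, 38, 39]
Total comparisons: 9

The merged array is [7, 19, 22, 22, 31, 32, 33, 35, 35, 38, 39], requiring 9 comparisons. The merge step runs in O(n) time where n is the total number of elements.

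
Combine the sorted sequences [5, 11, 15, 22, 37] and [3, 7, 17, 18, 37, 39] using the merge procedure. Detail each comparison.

Merging process:

Compare 5 vs 3: take 3 from right. Merged: [3]
Compare 5 vs 7: take 5 from left. Merged: [3, 5]
Compare 11 vs 7: take 7 from right. Merged: [3, 5, 7]
Compare 11 vs 17: take 11 from left. Merged: [3, 5, 7, 11]
Compare 15 vs 17: take 15 from left. Merged: [3, 5, 7, 11, 15]
Compare 22 vs 17: take 17 from right. Merged: [3, 5, 7, 11, 15, 17]
Compare 22 vs 18: take 18 from right. Merged: [3, 5, 7, 11, 15, 17, 18]
Compare 22 vs 37: take 22 from left. Merged: [3, 5, 7, 11, 15, 17, 18, 22]
Compare 37 vs 37: take 37 from left. Merged: [3, 5, 7, 11, 15, 17, 18, 22, 37]
Append remaining from right: [37, 39]. Merged: [3, 5, 7, 11, 15, 17, 18, 22, 37, 37, 39]

Final merged array: [3, 5, 7, 11, 15, 17, 18, 22, 37, 37, 39]
Total comparisons: 9

The merged array is [3, 5, 7, 11, 15, 17, 18, 22, 37, 37, 39], requiring 9 comparisons. The merge step runs in O(n) time where n is the total number of elements.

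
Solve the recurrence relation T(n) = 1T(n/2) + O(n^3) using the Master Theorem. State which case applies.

Master Theorem for T(n) = 1T(n/2) + O(n^3):

a = 1, b = 2, c = 3
log_b(a) = log_2(1) = 0.0000

Case 3: c = 3 > log_2(1) = 0.0000
T(n) = O(n^3) = O(n^3)

For T(n) = 1T(n/2) + O(n^3): log_2(1) = 0.0000. This is Case 3 of the Master Theorem (c > log_b(a), work dominated by root), giving O(n^3).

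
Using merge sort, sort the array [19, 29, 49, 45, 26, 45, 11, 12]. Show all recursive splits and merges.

Merge sort trace:

Split: [19, 29, 49, 45, 26, 45, 11, 12] -> [19, 29, 49, 45] and [26, 45, 11, 12]
  Split: [19, 29, 49, 45] -> [19, 29] and [49, 45]
    Split: [19, 29] -> [19] and [29]
    Merge: [19] + [29] -> [19, 29]
    Split: [49, 45] -> [49] and [45]
    Merge: [49] + [45] -> [45, 49]
  Merge: [19, 29] + [45, 49] -> [19, 29, 45, 49]
  Split: [26, 45, 11, 12] -> [26, 45] and [11, 12]
    Split: [26, 45] -> [26] and [45]
    Merge: [26] + [45] -> [26, 45]
    Split: [11, 12] -> [11] and [12]
    Merge: [11] + [12] -> [11, 12]
  Merge: [26, 45] + [11, 12] -> [11, 12, 26, 45]
Merge: [19, 29, 45, 49] + [11, 12, 26, 45] -> [11, 12, 19, 26, 29, 45, 45, 49]

Final sorted array: [11, 12, 19, 26, 29, 45, 45, 49]

The merge sort proceeds by recursively splitting the array and merging sorted halves.
After all merges, the sorted array is [11, 12, 19, 26, 29, 45, 45, 49].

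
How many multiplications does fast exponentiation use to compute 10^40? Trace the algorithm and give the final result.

Computing 10^40 by squaring (build up from 10^1; each line after the first costs one multiplication):

10^1 = 10
10^2 = (10^1)^2 = 10^2 = 100
10^4 = (10^2)^2 = 100^2 = 10000
10^5 = 10 * 10^4 = 10 * 10000 = 100000
10^10 = (10^5)^2 = 100000^2 = 10000000000
10^20 = (10^10)^2 = 10000000000^2 = 100000000000000000000
10^40 = (10^20)^2 = 100000000000000000000^2 = 10000000000000000000000000000000000000000

Result: 10000000000000000000000000000000000000000
Multiplications needed: 6 (6 lines after 10^1)

10^40 = 10000000000000000000000000000000000000000. Using exponentiation by squaring, this requires 6 multiplications. The key idea: if the exponent is even, square the half-power; if odd, multiply by the base once.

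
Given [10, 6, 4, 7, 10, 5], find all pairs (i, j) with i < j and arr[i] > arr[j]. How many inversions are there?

Finding inversions in [10, 6, 4, 7, 10, 5]:

(0, 1): arr[0]=10 > arr[1]=6
(0, 2): arr[0]=10 > arr[2]=4
(0, 3): arr[0]=10 > arr[3]=7
(0, 5): arr[0]=10 > arr[5]=5
(1, 2): arr[1]=6 > arr[2]=4
(1, 5): arr[1]=6 > arr[5]=5
(3, 5): arr[3]=7 > arr[5]=5
(4, 5): arr[4]=10 > arr[5]=5

Total inversions: 8

The array has 8 inversion(s): (0,1), (0,2), (0,3), (0,5), (1,2), (1,5), (3,5), (4,5). Each pair (i,j) satisfies i < j and arr[i] > arr[j].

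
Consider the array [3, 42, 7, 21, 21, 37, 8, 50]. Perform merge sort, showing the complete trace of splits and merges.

Merge sort trace:

Split: [3, 42, 7, 21, 21, 37, 8, 50] -> [3, 42, 7, 21] and [21, 37, 8, 50]
  Split: [3, 42, 7, 21] -> [3, 42] and [7, 21]
    Split: [3, 42] -> [3] and [42]
    Merge: [3] + [42] -> [3, 42]
    Split: [7, 21] -> [7] and [21]
    Merge: [7] + [21] -> [7, 21]
  Merge: [3, 42] + [7, 21] -> [3, 7, 21, 42]
  Split: [21, 37, 8, 50] -> [21, 37] and [8, 50]
    Split: [21, 37] -> [21] and [37]
    Merge: [21] + [37] -> [21, 37]
    Split: [8, 50] -> [8] and [50]
    Merge: [8] + [50] -> [8, 50]
  Merge: [21, 37] + [8, 50] -> [8, 21, 37, 50]
Merge: [3, 7, 21, 42] + [8, 21, 37, 50] -> [3, 7, 8, 21, 21, 37, 42, 50]

Final sorted array: [3, 7, 8, 21, 21, 37, 42, 50]

The merge sort proceeds by recursively splitting the array and merging sorted halves.
After all merges, the sorted array is [3, 7, 8, 21, 21, 37, 42, 50].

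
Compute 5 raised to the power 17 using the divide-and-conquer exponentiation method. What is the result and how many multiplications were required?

Computing 5^17 by squaring (build up from 5^1; each line after the first costs one multiplication):

5^1 = 5
5^2 = (5^1)^2 = 5^2 = 25
5^4 = (5^2)^2 = 25^2 = 625
5^8 = (5^4)^2 = 625^2 = 390625
5^16 = (5^8)^2 = 390625^2 = 152587890625
5^17 = 5 * 5^16 = 5 * 152587890625 = 762939453125

Result: 762939453125
Multiplications needed: 5 (5 lines after 5^1)

5^17 = 762939453125. Using exponentiation by squaring, this requires 5 multiplications. The key idea: if the exponent is even, square the half-power; if odd, multiply by the base once.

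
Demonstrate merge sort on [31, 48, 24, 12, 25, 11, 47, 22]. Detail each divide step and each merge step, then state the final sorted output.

Merge sort trace:

Split: [31, 48, 24, 12, 25, 11, 47, 22] -> [31, 48, 24, 12] and [25, 11, 47, 22]
  Split: [31, 48, 24, 12] -> [31, 48] and [24, 12]
    Split: [31, 48] -> [31] and [48]
    Merge: [31] + [48] -> [31, 48]
    Split: [24, 12] -> [24] and [12]
    Merge: [24] + [12] -> [12, 24]
  Merge: [31, 48] + [12, 24] -> [12, 24, 31, 48]
  Split: [25, 11, 47, 22] -> [25, 11] and [47, 22]
    Split: [25, 11] -> [25] and [11]
    Merge: [25] + [11] -> [11, 25]
    Split: [47, 22] -> [47] and [22]
    Merge: [47] + [22] -> [22, 47]
  Merge: [11, 25] + [22, 47] -> [11, 22, 25, 47]
Merge: [12, 24, 31, 48] + [11, 22, 25, 47] -> [11, 12, 22, 24, 25, 31, 47, 48]

Final sorted array: [11, 12, 22, 24, 25, 31, 47, 48]

The merge sort proceeds by recursively splitting the array and merging sorted halves.
After all merges, the sorted array is [11, 12, 22, 24, 25, 31, 47, 48].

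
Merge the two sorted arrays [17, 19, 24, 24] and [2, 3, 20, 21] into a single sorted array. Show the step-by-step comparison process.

Merging process:

Compare 17 vs 2: take 2 from right. Merged: [2]
Compare 17 vs 3: take 3 from right. Merged: [2, 3]
Compare 17 vs 20: take 17 from left. Merged: [2, 3, 17]
Compare 19 vs 20: take 19 from left. Merged: [2, 3, 17, 19]
Compare 24 vs 20: take 20 from right. Merged: [2, 3, 17, 19, 20]
Compare 24 vs 21: take 21 from right. Merged: [2, 3, 17, 19, 20, 21]
Append remaining from left: [24, 24]. Merged: [2, 3, 17, 19, 20, 21, 24, 24]

Final merged array: [2, 3, 17, 19, 20, 21, 24, 24]
Total comparisons: 6

The merged array is [2, 3, 17, 19, 20, 21, 24, 24], requiring 6 comparisons. The merge step runs in O(n) time where n is the total number of elements.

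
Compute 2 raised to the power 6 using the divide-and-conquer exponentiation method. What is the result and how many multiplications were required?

Computing 2^6 by squaring (build up from 2^1; each line after the first costs one multiplication):

2^1 = 2
2^2 = (2^1)^2 = 2^2 = 4
2^3 = 2 * 2^2 = 2 * 4 = 8
2^6 = (2^3)^2 = 8^2 = 64

Result: 64
Multiplications needed: 3 (3 lines after 2^1)

2^6 = 64. Using exponentiation by squaring, this requires 3 multiplications. The key idea: if the exponent is even, square the half-power; if odd, multiply by the base once.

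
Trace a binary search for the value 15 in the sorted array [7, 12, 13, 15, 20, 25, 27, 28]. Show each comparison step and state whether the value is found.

Binary search for 15 in [7, 12, 13, 15, 20, 25, 27, 28]:

lo=0, hi=7, mid=3, arr[mid]=15 -> Found target at index 3!

Binary search finds 15 at index 3 after 1 comparisons. The search repeatedly halves the search space by comparing with the middle element.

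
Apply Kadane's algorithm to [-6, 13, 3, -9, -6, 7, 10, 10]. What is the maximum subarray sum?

Using Kadane's algorithm on [-6, 13, 3, -9, -6, 7, 10, 10]:

Scanning through the array:
Position 1 (value 13): max_ending_here = 13, max_so_far = 13
Position 2 (value 3): max_ending_here = 16, max_so_far = 16
Position 3 (value -9): max_ending_here = 7, max_so_far = 16
Position 4 (value -6): max_ending_here = 1, max_so_far = 16
Position 5 (value 7): max_ending_here = 8, max_so_far = 16
Position 6 (value 10): max_ending_here = 18, max_so_far = 18
Position 7 (value 10): max_ending_here = 28, max_so_far = 28

Maximum subarray: [13, 3, -9, -6, 7, 10, 10]
Maximum sum: 28

The maximum subarray is [13, 3, -9, -6, 7, 10, 10] with sum 28. This subarray runs from index 1 to index 7.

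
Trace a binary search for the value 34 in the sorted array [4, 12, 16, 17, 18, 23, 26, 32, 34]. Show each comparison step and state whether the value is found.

Binary search for 34 in [4, 12, 16, 17, 18, 23, 26, 32, 34]:

lo=0, hi=8, mid=4, arr[mid]=18 -> 18 < 34, search right half
lo=5, hi=8, mid=6, arr[mid]=26 -> 26 < 34, search right half
lo=7, hi=8, mid=7, arr[mid]=32 -> 32 < 34, search right half
lo=8, hi=8, mid=8, arr[mid]=34 -> Found target at index 8!

Binary search finds 34 at index 8 after 4 comparisons. The search repeatedly halves the search space by comparing with the middle element.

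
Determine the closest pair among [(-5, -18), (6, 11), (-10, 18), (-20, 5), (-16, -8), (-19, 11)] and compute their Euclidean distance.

Computing all pairwise distances among 6 points:

d((-5, -18), (6, 11)) = 31.0161
d((-5, -18), (-10, 18)) = 36.3456
d((-5, -18), (-20, 5)) = 27.4591
d((-5, -18), (-16, -8)) = 14.8661
d((-5, -18), (-19, 11)) = 32.2025
d((6, 11), (-10, 18)) = 17.4642
d((6, 11), (-20, 5)) = 26.6833
d((6, 11), (-16, -8)) = 29.0689
d((6, 11), (-19, 11)) = 25.0
d((-10, 18), (-20, 5)) = 16.4012
d((-10, 18), (-16, -8)) = 26.6833
d((-10, 18), (-19, 11)) = 11.4018
d((-20, 5), (-16, -8)) = 13.6015
d((-20, 5), (-19, 11)) = 6.0828 <-- minimum
d((-16, -8), (-19, 11)) = 19.2354

Closest pair: (-20, 5) and (-19, 11) with distance 6.0828

The closest pair is (-20, 5) and (-19, 11) with Euclidean distance 6.0828. For 6 points, brute-force pairwise comparison is shown above. For large n, the divide-and-conquer algorithm (sort by x, recurse on halves, check the dividing strip) achieves O(n log n).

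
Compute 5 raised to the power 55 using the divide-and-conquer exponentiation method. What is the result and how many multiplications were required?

Computing 5^55 by squaring (build up from 5^1; each line after the first costs one multiplication):

5^1 = 5
5^2 = (5^1)^2 = 5^2 = 25
5^3 = 5 * 5^2 = 5 * 25 = 125
5^6 = (5^3)^2 = 125^2 = 15625
5^12 = (5^6)^2 = 15625^2 = 244140625
5^13 = 5 * 5^12 = 5 * 244140625 = 1220703125
5^26 = (5^13)^2 = 1220703125^2 = 1490116119384765625
5^27 = 5 * 5^26 = 5 * 1490116119384765625 = 7450580596923828125
5^54 = (5^27)^2 = 7450580596923828125^2 = 55511151231257827021181583404541015625
5^55 = 5 * 5^54 = 5 * 55511151231257827021181583404541015625 = 277555756156289135105907917022705078125

Result: 277555756156289135105907917022705078125
Multiplications needed: 9 (9 lines after 5^1)

5^55 = 277555756156289135105907917022705078125. Using exponentiation by squaring, this requires 9 multiplications. The key idea: if the exponent is even, square the half-power; if odd, multiply by the base once.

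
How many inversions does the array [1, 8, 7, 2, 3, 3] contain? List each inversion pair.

Finding inversions in [1, 8, 7, 2, 3, 3]:

(1, 2): arr[1]=8 > arr[2]=7
(1, 3): arr[1]=8 > arr[3]=2
(1, 4): arr[1]=8 > arr[4]=3
(1, 5): arr[1]=8 > arr[5]=3
(2, 3): arr[2]=7 > arr[3]=2
(2, 4): arr[2]=7 > arr[4]=3
(2, 5): arr[2]=7 > arr[5]=3

Total inversions: 7

The array has 7 inversion(s): (1,2), (1,3), (1,4), (1,5), (2,3), (2,4), (2,5). Each pair (i,j) satisfies i < j and arr[i] > arr[j].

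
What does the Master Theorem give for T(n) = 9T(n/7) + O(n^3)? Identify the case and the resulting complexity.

Master Theorem for T(n) = 9T(n/7) + O(n^3):

a = 9, b = 7, c = 3
log_b(a) = log_7(9) = 1.1292

Case 3: c = 3 > log_7(9) = 1.1292
T(n) = O(n^3) = O(n^3)

For T(n) = 9T(n/7) + O(n^3): log_7(9) = 1.1292. This is Case 3 of the Master Theorem (c > log_b(a), work dominated by root), giving O(n^3).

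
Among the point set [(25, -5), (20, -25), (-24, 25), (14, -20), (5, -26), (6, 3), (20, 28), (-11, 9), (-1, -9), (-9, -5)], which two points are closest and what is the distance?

Computing all pairwise distances among 10 points:

d((25, -5), (20, -25)) = 20.6155
d((25, -5), (-24, 25)) = 57.4543
d((25, -5), (14, -20)) = 18.6011
d((25, -5), (5, -26)) = 29.0
d((25, -5), (6, 3)) = 20.6155
d((25, -5), (20, 28)) = 33.3766
d((25, -5), (-11, 9)) = 38.6264
d((25, -5), (-1, -9)) = 26.3059
d((25, -5), (-9, -5)) = 34.0
d((20, -25), (-24, 25)) = 66.6033
d((20, -25), (14, -20)) = 7.8102 <-- minimum
d((20, -25), (5, -26)) = 15.0333
d((20, -25), (6, 3)) = 31.305
d((20, -25), (20, 28)) = 53.0
d((20, -25), (-11, 9)) = 46.0109
d((20, -25), (-1, -9)) = 26.4008
d((20, -25), (-9, -5)) = 35.2278
d((-24, 25), (14, -20)) = 58.8982
d((-24, 25), (5, -26)) = 58.6686
d((-24, 25), (6, 3)) = 37.2022
d((-24, 25), (20, 28)) = 44.1022
d((-24, 25), (-11, 9)) = 20.6155
d((-24, 25), (-1, -9)) = 41.0488
d((-24, 25), (-9, -5)) = 33.541
d((14, -20), (5, -26)) = 10.8167
d((14, -20), (6, 3)) = 24.3516
d((14, -20), (20, 28)) = 48.3735
d((14, -20), (-11, 9)) = 38.2884
d((14, -20), (-1, -9)) = 18.6011
d((14, -20), (-9, -5)) = 27.4591
d((5, -26), (6, 3)) = 29.0172
d((5, -26), (20, 28)) = 56.0446
d((5, -26), (-11, 9)) = 38.4838
d((5, -26), (-1, -9)) = 18.0278
d((5, -26), (-9, -5)) = 25.2389
d((6, 3), (20, 28)) = 28.6531
d((6, 3), (-11, 9)) = 18.0278
d((6, 3), (-1, -9)) = 13.8924
d((6, 3), (-9, -5)) = 17.0
d((20, 28), (-11, 9)) = 36.3593
d((20, 28), (-1, -9)) = 42.5441
d((20, 28), (-9, -5)) = 43.9318
d((-11, 9), (-1, -9)) = 20.5913
d((-11, 9), (-9, -5)) = 14.1421
d((-1, -9), (-9, -5)) = 8.9443

Closest pair: (20, -25) and (14, -20) with distance 7.8102

The closest pair is (20, -25) and (14, -20) with Euclidean distance 7.8102. For 10 points, brute-force pairwise comparison is shown above. For large n, the divide-and-conquer algorithm (sort by x, recurse on halves, check the dividing strip) achieves O(n log n).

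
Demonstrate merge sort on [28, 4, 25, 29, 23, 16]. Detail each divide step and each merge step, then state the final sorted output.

Merge sort trace:

Split: [28, 4, 25, 29, 23, 16] -> [28, 4, 25] and [29, 23, 16]
  Split: [28, 4, 25] -> [28] and [4, 25]
    Split: [4, 25] -> [4] and [25]
    Merge: [4] + [25] -> [4, 25]
  Merge: [28] + [4, 25] -> [4, 25, 28]
  Split: [29, 23, 16] -> [29] and [23, 16]
    Split: [23, 16] -> [23] and [16]
    Merge: [23] + [16] -> [16, 23]
  Merge: [29] + [16, 23] -> [16, 23, 29]
Merge: [4, 25, 28] + [16, 23, 29] -> [4, 16, 23, 25, 28, 29]

Final sorted array: [4, 16, 23, 25, 28, 29]

The merge sort proceeds by recursively splitting the array and merging sorted halves.
After all merges, the sorted array is [4, 16, 23, 25, 28, 29].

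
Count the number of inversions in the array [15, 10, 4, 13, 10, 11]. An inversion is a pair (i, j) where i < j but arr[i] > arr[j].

Finding inversions in [15, 10, 4, 13, 10, 11]:

(0, 1): arr[0]=15 > arr[1]=10
(0, 2): arr[0]=15 > arr[2]=4
(0, 3): arr[0]=15 > arr[3]=13
(0, 4): arr[0]=15 > arr[4]=10
(0, 5): arr[0]=15 > arr[5]=11
(1, 2): arr[1]=10 > arr[2]=4
(3, 4): arr[3]=13 > arr[4]=10
(3, 5): arr[3]=13 > arr[5]=11

Total inversions: 8

The array has 8 inversion(s): (0,1), (0,2), (0,3), (0,4), (0,5), (1,2), (3,4), (3,5). Each pair (i,j) satisfies i < j and arr[i] > arr[j].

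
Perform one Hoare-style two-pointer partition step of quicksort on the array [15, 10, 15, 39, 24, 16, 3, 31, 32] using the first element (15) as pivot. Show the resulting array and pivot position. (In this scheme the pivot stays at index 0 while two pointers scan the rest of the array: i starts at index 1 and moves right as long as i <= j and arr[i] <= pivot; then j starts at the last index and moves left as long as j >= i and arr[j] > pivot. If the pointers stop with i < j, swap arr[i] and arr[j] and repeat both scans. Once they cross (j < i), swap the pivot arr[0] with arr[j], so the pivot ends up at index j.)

Hoare-style two-pointer partition with pivot = 15:

Initial array: [15, 10, 15, 39, 24, 16, 3, 31, 32]

Pointers start at i = 1, j = 8.
i stops at index 3 (arr[3]=39 > 15), j stops at index 6 (arr[6]=3 <= 15): swap arr[3] and arr[6], array becomes [15, 10, 15, 3, 24, 16, 39, 31, 32]
i ends at 4, j ends at 3: the pointers have crossed (j < i), so scanning stops.

Swap pivot arr[0] with arr[3] to place pivot at position 3: [3, 10, 15, 15, 24, 16, 39, 31, 32]
Pivot position: 3

After partitioning with pivot 15, the array becomes [3, 10, 15, 15, 24, 16, 39, 31, 32]. The pivot is placed at index 3. All elements to the left of the pivot are <= 15, and all elements to the right are > 15.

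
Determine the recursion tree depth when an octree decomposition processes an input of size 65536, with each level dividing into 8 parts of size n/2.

For divide and conquer with division factor 2:

Problem sizes at each level:
Level 0: 65536
Level 1: 32768
Level 2: 16384
Level 3: 8192
Level 4: 4096
Level 5: 2048
Level 6: 1024
Level 7: 512
Level 8: 256
Level 9: 128
Level 10: 64
Level 11: 32
Level 12: 16
Level 13: 8
Level 14: 4
Level 15: 2
Level 16: 1

The root is level 0 and the size-1 base case is level 16 (the tree spans levels 0 through 16, i.e. 17 levels counting the root), so the depth is the number of divisions: log_2(65536) = 16

The recursion tree depth is log_2(65536) = 16. At each level, the problem size is divided by 2, so it takes 16 divisions to reduce to a base case of size 1. The algorithm makes 8 recursive calls at each level.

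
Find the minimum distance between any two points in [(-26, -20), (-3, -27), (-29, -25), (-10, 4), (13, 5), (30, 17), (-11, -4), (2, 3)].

Computing all pairwise distances among 8 points:

d((-26, -20), (-3, -27)) = 24.0416
d((-26, -20), (-29, -25)) = 5.831 <-- minimum
d((-26, -20), (-10, 4)) = 28.8444
d((-26, -20), (13, 5)) = 46.3249
d((-26, -20), (30, 17)) = 67.1193
d((-26, -20), (-11, -4)) = 21.9317
d((-26, -20), (2, 3)) = 36.2353
d((-3, -27), (-29, -25)) = 26.0768
d((-3, -27), (-10, 4)) = 31.7805
d((-3, -27), (13, 5)) = 35.7771
d((-3, -27), (30, 17)) = 55.0
d((-3, -27), (-11, -4)) = 24.3516
d((-3, -27), (2, 3)) = 30.4138
d((-29, -25), (-10, 4)) = 34.6699
d((-29, -25), (13, 5)) = 51.614
d((-29, -25), (30, 17)) = 72.4224
d((-29, -25), (-11, -4)) = 27.6586
d((-29, -25), (2, 3)) = 41.7732
d((-10, 4), (13, 5)) = 23.0217
d((-10, 4), (30, 17)) = 42.0595
d((-10, 4), (-11, -4)) = 8.0623
d((-10, 4), (2, 3)) = 12.0416
d((13, 5), (30, 17)) = 20.8087
d((13, 5), (-11, -4)) = 25.632
d((13, 5), (2, 3)) = 11.1803
d((30, 17), (-11, -4)) = 46.0652
d((30, 17), (2, 3)) = 31.305
d((-11, -4), (2, 3)) = 14.7648

Closest pair: (-26, -20) and (-29, -25) with distance 5.831

The closest pair is (-26, -20) and (-29, -25) with Euclidean distance 5.831. For 8 points, brute-force pairwise comparison is shown above. For large n, the divide-and-conquer algorithm (sort by x, recurse on halves, check the dividing strip) achieves O(n log n).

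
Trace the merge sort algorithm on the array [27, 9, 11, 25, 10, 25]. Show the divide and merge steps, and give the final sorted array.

Merge sort trace:

Split: [27, 9, 11, 25, 10, 25] -> [27, 9, 11] and [25, 10, 25]
  Split: [27, 9, 11] -> [27] and [9, 11]
    Split: [9, 11] -> [9] and [11]
    Merge: [9] + [11] -> [9, 11]
  Merge: [27] + [9, 11] -> [9, 11, 27]
  Split: [25, 10, 25] -> [25] and [10, 25]
    Split: [10, 25] -> [10] and [25]
    Merge: [10] + [25] -> [10, 25]
  Merge: [25] + [10, 25] -> [10, 25, 25]
Merge: [9, 11, 27] + [10, 25, 25] -> [9, 10, 11, 25, 25, 27]

Final sorted array: [9, 10, 11, 25, 25, 27]

The merge sort proceeds by recursively splitting the array and merging sorted halves.
After all merges, the sorted array is [9, 10, 11, 25, 25, 27].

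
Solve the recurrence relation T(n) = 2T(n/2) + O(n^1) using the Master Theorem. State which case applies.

Master Theorem for T(n) = 2T(n/2) + O(n^1):

a = 2, b = 2, c = 1
log_b(a) = log_2(2) = 1.0000

Case 2: c = 1 = log_2(2) = 1.0000
T(n) = O(n^1 log n) = O(n log n)

For T(n) = 2T(n/2) + O(n^1): log_2(2) = 1.0000. This is Case 2 of the Master Theorem (c = log_b(a), equal work at all levels), giving O(n log n).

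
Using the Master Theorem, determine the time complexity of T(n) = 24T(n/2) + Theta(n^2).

Master Theorem for T(n) = 24T(n/2) + O(n^2):

a = 24, b = 2, c = 2
log_b(a) = log_2(24) = 4.5850

Case 1: c = 2 < log_2(24) = 4.5850
T(n) = O(n^(log_2 24))

For T(n) = 24T(n/2) + O(n^2): log_2(24) = 4.5850. This is Case 1 of the Master Theorem (c < log_b(a), work dominated by leaves), giving O(n^(log_2 24)).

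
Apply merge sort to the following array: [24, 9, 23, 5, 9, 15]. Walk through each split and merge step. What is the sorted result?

Merge sort trace:

Split: [24, 9, 23, 5, 9, 15] -> [24, 9, 23] and [5, 9, 15]
  Split: [24, 9, 23] -> [24] and [9, 23]
    Split: [9, 23] -> [9] and [23]
    Merge: [9] + [23] -> [9, 23]
  Merge: [24] + [9, 23] -> [9, 23, 24]
  Split: [5, 9, 15] -> [5] and [9, 15]
    Split: [9, 15] -> [9] and [15]
    Merge: [9] + [15] -> [9, 15]
  Merge: [5] + [9, 15] -> [5, 9, 15]
Merge: [9, 23, 24] + [5, 9, 15] -> [5, 9, 9, 15, 23, 24]

Final sorted array: [5, 9, 9, 15, 23, 24]

The merge sort proceeds by recursively splitting the array and merging sorted halves.
After all merges, the sorted array is [5, 9, 9, 15, 23, 24].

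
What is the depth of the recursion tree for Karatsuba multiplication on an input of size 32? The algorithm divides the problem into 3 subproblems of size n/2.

For divide and conquer with division factor 2:

Problem sizes at each level:
Level 0: 32
Level 1: 16
Level 2: 8
Level 3: 4
Level 4: 2
Level 5: 1

The root is level 0 and the size-1 base case is level 5 (the tree spans levels 0 through 5, i.e. 6 levels counting the root), so the depth is the number of divisions: log_2(32) = 5

The recursion tree depth is log_2(32) = 5. At each level, the problem size is divided by 2, so it takes 5 divisions to reduce to a base case of size 1. The algorithm makes 3 recursive calls at each level.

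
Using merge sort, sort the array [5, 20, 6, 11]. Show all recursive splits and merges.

Merge sort trace:

Split: [5, 20, 6, 11] -> [5, 20] and [6, 11]
  Split: [5, 20] -> [5] and [20]
  Merge: [5] + [20] -> [5, 20]
  Split: [6, 11] -> [6] and [11]
  Merge: [6] + [11] -> [6, 11]
Merge: [5, 20] + [6, 11] -> [5, 6, 11, 20]

Final sorted array: [5, 6, 11, 20]

The merge sort proceeds by recursively splitting the array and merging sorted halves.
After all merges, the sorted array is [5, 6, 11, 20].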